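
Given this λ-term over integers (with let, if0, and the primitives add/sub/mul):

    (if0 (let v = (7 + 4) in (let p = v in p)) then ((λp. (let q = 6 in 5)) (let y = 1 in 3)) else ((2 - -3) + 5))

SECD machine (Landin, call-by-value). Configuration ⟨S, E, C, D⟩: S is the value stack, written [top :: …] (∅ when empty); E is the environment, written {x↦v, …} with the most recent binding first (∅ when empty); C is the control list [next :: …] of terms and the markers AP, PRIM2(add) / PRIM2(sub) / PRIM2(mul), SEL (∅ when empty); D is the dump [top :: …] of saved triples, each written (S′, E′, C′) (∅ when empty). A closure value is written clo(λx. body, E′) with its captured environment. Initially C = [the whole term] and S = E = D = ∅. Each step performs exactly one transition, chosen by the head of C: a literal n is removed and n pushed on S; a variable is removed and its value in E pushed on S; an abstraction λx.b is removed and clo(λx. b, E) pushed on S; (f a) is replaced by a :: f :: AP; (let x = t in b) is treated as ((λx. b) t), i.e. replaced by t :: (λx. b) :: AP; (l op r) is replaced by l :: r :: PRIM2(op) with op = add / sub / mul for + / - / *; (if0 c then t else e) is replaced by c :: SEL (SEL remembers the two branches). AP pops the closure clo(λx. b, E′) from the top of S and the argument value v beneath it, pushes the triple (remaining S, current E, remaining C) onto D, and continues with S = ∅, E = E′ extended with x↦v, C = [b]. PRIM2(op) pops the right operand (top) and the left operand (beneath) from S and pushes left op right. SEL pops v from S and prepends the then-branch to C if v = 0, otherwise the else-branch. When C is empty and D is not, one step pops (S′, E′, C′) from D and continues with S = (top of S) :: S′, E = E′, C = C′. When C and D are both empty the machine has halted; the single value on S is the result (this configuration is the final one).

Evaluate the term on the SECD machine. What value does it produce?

t=0: <S=∅, E=∅, C=[(if0 (let v = (7 + 4) in (let p = v in p)) then ((λp. (let q = 6 in 5)) (let y = 1 in 3)) else ((2 - -3) + 5))], D=∅>
t=1: <S=∅, E=∅, C=[(let v = (7 + 4) in (let p = v in p)) :: SEL], D=∅>
t=2: <S=∅, E=∅, C=[(7 + 4) :: (λv. (let p = v in p)) :: AP :: SEL], D=∅>
t=3: <S=∅, E=∅, C=[7 :: 4 :: PRIM2(add) :: (λv. (let p = v in p)) :: AP :: SEL], D=∅>
t=4: <S=[7], E=∅, C=[4 :: PRIM2(add) :: (λv. (let p = v in p)) :: AP :: SEL], D=∅>
t=5: <S=[4 :: 7], E=∅, C=[PRIM2(add) :: (λv. (let p = v in p)) :: AP :: SEL], D=∅>
t=6: <S=[11], E=∅, C=[(λv. (let p = v in p)) :: AP :: SEL], D=∅>
t=7: <S=[clo(λv. (let p = v in p), ∅) :: 11], E=∅, C=[AP :: SEL], D=∅>
t=8: <S=∅, E={v↦11}, C=[(let p = v in p)], D=[(∅, ∅, [SEL])]>
t=9: <S=∅, E={v↦11}, C=[v :: (λp. p) :: AP], D=[(∅, ∅, [SEL])]>
t=10: <S=[11], E={v↦11}, C=[(λp. p) :: AP], D=[(∅, ∅, [SEL])]>
t=11: <S=[clo(λp. p, {v↦11}) :: 11], E={v↦11}, C=[AP], D=[(∅, ∅, [SEL])]>
t=12: <S=∅, E={p↦11, v↦11}, C=[p], D=[(∅, {v↦11}, ∅) :: (∅, ∅, [SEL])]>
t=13: <S=[11], E={p↦11, v↦11}, C=∅, D=[(∅, {v↦11}, ∅) :: (∅, ∅, [SEL])]>
t=14: <S=[11], E={v↦11}, C=∅, D=[(∅, ∅, [SEL])]>
t=15: <S=[11], E=∅, C=[SEL], D=∅>
t=16: <S=∅, E=∅, C=[((2 - -3) + 5)], D=∅>
t=17: <S=∅, E=∅, C=[(2 - -3) :: 5 :: PRIM2(add)], D=∅>
t=18: <S=∅, E=∅, C=[2 :: -3 :: PRIM2(sub) :: 5 :: PRIM2(add)], D=∅>
t=19: <S=[2], E=∅, C=[-3 :: PRIM2(sub) :: 5 :: PRIM2(add)], D=∅>
t=20: <S=[-3 :: 2], E=∅, C=[PRIM2(sub) :: 5 :: PRIM2(add)], D=∅>
t=21: <S=[5], E=∅, C=[5 :: PRIM2(add)], D=∅>
t=22: <S=[5 :: 5], E=∅, C=[PRIM2(add)], D=∅>
t=23: <S=[10], E=∅, C=∅, D=∅>
→ final value 10

Answer: 10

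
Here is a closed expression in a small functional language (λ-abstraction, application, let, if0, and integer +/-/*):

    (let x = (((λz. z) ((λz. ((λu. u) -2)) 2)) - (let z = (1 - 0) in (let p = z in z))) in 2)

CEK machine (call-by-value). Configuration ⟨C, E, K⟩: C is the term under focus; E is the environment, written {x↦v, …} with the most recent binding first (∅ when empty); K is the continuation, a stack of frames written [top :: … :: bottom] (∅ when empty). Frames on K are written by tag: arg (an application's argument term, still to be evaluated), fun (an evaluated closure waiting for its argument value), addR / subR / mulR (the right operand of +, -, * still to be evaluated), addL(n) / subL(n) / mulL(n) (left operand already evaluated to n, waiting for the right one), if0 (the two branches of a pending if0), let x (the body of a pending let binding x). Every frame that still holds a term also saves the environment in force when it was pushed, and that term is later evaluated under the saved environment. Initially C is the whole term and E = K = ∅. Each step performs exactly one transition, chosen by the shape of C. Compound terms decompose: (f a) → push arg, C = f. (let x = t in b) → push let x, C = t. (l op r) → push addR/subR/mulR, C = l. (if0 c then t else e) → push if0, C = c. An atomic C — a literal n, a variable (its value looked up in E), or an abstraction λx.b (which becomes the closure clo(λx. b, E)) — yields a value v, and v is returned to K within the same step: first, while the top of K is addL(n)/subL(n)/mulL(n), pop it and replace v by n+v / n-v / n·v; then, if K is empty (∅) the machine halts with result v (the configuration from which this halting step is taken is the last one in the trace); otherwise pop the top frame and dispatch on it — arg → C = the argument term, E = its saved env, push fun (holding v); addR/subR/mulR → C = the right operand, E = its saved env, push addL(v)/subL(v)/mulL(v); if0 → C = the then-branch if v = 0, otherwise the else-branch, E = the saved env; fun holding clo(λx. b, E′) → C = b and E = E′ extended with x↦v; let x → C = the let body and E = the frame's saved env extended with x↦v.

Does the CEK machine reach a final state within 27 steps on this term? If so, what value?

t=0: [C=(let x = (((λz. z) ((λz. ((λu. u) -2)) 2)) - (let z = (1 - 0) in (let p = z in z))) in 2) | E=∅ | K=∅]
t=1: [C=(((λz. z) ((λz. ((λu. u) -2)) 2)) - (let z = (1 - 0) in (let p = z in z))) | E=∅ | K=[let x]]
t=2: [C=((λz. z) ((λz. ((λu. u) -2)) 2)) | E=∅ | K=[subR :: let x]]
t=3: [C=(λz. z) | E=∅ | K=[arg :: subR :: let x]]
t=4: [C=((λz. ((λu. u) -2)) 2) | E=∅ | K=[fun :: subR :: let x]]
t=5: [C=(λz. ((λu. u) -2)) | E=∅ | K=[arg :: fun :: subR :: let x]]
t=6: [C=2 | E=∅ | K=[fun :: fun :: subR :: let x]]
t=7: [C=((λu. u) -2) | E={z↦2} | K=[fun :: subR :: let x]]
t=8: [C=(λu. u) | E={z↦2} | K=[arg :: fun :: subR :: let x]]
t=9: [C=-2 | E={z↦2} | K=[fun :: fun :: subR :: let x]]
t=10: [C=u | E={u↦-2, z↦2} | K=[fun :: subR :: let x]]
t=11: [C=z | E={z↦-2} | K=[subR :: let x]]
t=12: [C=(let z = (1 - 0) in (let p = z in z)) | E=∅ | K=[subL(-2) :: let x]]
t=13: [C=(1 - 0) | E=∅ | K=[let z :: subL(-2) :: let x]]
t=14: [C=1 | E=∅ | K=[subR :: let z :: subL(-2) :: let x]]
t=15: [C=0 | E=∅ | K=[subL(1) :: let z :: subL(-2) :: let x]]
t=16: [C=(let p = z in z) | E={z↦1} | K=[subL(-2) :: let x]]
t=17: [C=z | E={z↦1} | K=[let p :: subL(-2) :: let x]]
t=18: [C=z | E={p↦1, z↦1} | K=[subL(-2) :: let x]]
t=19: [C=2 | E={x↦-3} | K=∅]
→ final value 2

Answer: 2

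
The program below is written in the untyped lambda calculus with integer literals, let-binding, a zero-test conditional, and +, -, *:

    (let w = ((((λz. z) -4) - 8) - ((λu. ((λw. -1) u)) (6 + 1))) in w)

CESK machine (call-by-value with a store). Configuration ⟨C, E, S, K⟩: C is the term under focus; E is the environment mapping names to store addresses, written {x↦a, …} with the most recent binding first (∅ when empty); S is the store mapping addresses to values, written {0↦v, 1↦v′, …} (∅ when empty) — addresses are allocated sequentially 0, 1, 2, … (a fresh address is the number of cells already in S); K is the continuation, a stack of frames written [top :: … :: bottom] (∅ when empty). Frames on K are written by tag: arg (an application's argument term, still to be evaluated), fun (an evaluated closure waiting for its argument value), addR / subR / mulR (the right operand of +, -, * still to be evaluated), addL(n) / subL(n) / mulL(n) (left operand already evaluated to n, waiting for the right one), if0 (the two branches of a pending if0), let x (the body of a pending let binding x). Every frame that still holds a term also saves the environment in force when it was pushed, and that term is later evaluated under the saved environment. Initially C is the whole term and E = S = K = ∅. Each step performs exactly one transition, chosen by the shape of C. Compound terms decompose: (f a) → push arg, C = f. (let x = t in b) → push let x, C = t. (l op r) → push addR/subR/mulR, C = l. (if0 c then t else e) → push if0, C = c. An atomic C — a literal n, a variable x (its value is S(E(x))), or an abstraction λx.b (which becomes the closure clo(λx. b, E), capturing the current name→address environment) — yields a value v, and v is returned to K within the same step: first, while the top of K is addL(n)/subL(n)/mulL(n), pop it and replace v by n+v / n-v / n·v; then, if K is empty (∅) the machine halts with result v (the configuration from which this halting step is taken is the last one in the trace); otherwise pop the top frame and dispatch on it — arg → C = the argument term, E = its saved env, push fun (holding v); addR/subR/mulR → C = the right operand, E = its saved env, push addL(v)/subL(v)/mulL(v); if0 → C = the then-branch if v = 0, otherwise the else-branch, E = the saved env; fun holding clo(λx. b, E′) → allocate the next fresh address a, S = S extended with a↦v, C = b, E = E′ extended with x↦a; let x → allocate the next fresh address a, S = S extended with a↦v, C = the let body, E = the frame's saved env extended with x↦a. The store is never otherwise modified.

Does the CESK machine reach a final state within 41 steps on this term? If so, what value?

[0] ⟨C=(let w = ((((λz. z) -4) - 8) - ((λu. ((λw. -1) u)) (6 + 1))) in w); E=∅; S=∅; K=∅⟩
[1] ⟨C=((((λz. z) -4) - 8) - ((λu. ((λw. -1) u)) (6 + 1))); E=∅; S=∅; K=[let w]⟩
[2] ⟨C=(((λz. z) -4) - 8); E=∅; S=∅; K=[subR :: let w]⟩
[3] ⟨C=((λz. z) -4); E=∅; S=∅; K=[subR :: subR :: let w]⟩
[4] ⟨C=(λz. z); E=∅; S=∅; K=[arg :: subR :: subR :: let w]⟩
[5] ⟨C=-4; E=∅; S=∅; K=[fun :: subR :: subR :: let w]⟩
[6] ⟨C=z; E={z↦0}; S={0↦-4}; K=[subR :: subR :: let w]⟩
[7] ⟨C=8; E=∅; S={0↦-4}; K=[subL(-4) :: subR :: let w]⟩
[8] ⟨C=((λu. ((λw. -1) u)) (6 + 1)); E=∅; S={0↦-4}; K=[subL(-12) :: let w]⟩
[9] ⟨C=(λu. ((λw. -1) u)); E=∅; S={0↦-4}; K=[arg :: subL(-12) :: let w]⟩
[10] ⟨C=(6 + 1); E=∅; S={0↦-4}; K=[fun :: subL(-12) :: let w]⟩
[11] ⟨C=6; E=∅; S={0↦-4}; K=[addR :: fun :: subL(-12) :: let w]⟩
[12] ⟨C=1; E=∅; S={0↦-4}; K=[addL(6) :: fun :: subL(-12) :: let w]⟩
[13] ⟨C=((λw. -1) u); E={u↦1}; S={0↦-4, 1↦7}; K=[subL(-12) :: let w]⟩
[14] ⟨C=(λw. -1); E={u↦1}; S={0↦-4, 1↦7}; K=[arg :: subL(-12) :: let w]⟩
[15] ⟨C=u; E={u↦1}; S={0↦-4, 1↦7}; K=[fun :: subL(-12) :: let w]⟩
[16] ⟨C=-1; E={w↦2, u↦1}; S={0↦-4, 1↦7, 2↦7}; K=[subL(-12) :: let w]⟩
[17] ⟨C=w; E={w↦3}; S={0↦-4, 1↦7, 2↦7, 3↦-11}; K=∅⟩
→ final value -11

Answer: -11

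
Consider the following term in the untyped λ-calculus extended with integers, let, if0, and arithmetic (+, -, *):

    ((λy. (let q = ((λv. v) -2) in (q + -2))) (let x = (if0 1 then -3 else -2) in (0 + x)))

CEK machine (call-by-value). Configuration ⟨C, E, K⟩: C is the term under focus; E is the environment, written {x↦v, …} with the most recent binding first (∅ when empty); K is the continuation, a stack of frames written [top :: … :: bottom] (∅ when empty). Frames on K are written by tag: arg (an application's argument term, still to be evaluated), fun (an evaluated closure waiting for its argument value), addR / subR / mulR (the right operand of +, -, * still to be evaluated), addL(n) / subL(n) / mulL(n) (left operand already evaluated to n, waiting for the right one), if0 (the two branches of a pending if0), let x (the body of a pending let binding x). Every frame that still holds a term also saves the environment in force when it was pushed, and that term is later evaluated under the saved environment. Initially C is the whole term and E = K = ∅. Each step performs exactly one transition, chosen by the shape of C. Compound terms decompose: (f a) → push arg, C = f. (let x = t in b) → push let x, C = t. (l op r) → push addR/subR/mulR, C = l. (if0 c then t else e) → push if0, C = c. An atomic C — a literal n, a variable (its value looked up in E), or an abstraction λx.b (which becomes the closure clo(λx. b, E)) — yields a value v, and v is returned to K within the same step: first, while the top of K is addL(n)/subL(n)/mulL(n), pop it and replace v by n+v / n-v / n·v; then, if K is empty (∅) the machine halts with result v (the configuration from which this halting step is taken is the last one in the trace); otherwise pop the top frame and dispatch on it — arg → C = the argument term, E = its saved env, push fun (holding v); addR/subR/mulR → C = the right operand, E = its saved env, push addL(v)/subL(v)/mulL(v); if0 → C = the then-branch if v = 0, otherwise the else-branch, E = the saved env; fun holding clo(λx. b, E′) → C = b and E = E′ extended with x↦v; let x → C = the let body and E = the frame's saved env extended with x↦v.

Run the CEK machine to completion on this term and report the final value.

0. ⟨C=((λy. (let q = ((λv. v) -2) in (q + -2))) (let x = (if0 1 then -3 else -2) in (0 + x))); E=∅; K=∅⟩
1. ⟨C=(λy. (let q = ((λv. v) -2) in (q + -2))); E=∅; K=[arg]⟩
2. ⟨C=(let x = (if0 1 then -3 else -2) in (0 + x)); E=∅; K=[fun]⟩
3. ⟨C=(if0 1 then -3 else -2); E=∅; K=[let x :: fun]⟩
4. ⟨C=1; E=∅; K=[if0 :: let x :: fun]⟩
5. ⟨C=-2; E=∅; K=[let x :: fun]⟩
6. ⟨C=(0 + x); E={x↦-2}; K=[fun]⟩
7. ⟨C=0; E={x↦-2}; K=[addR :: fun]⟩
8. ⟨C=x; E={x↦-2}; K=[addL(0) :: fun]⟩
9. ⟨C=(let q = ((λv. v) -2) in (q + -2)); E={y↦-2}; K=∅⟩
10. ⟨C=((λv. v) -2); E={y↦-2}; K=[let q]⟩
11. ⟨C=(λv. v); E={y↦-2}; K=[arg :: let q]⟩
12. ⟨C=-2; E={y↦-2}; K=[fun :: let q]⟩
13. ⟨C=v; E={v↦-2, y↦-2}; K=[let q]⟩
14. ⟨C=(q + -2); E={q↦-2, y↦-2}; K=∅⟩
15. ⟨C=q; E={q↦-2, y↦-2}; K=[addR]⟩
16. ⟨C=-2; E={q↦-2, y↦-2}; K=[addL(-2)]⟩
→ final value -4

Answer: -4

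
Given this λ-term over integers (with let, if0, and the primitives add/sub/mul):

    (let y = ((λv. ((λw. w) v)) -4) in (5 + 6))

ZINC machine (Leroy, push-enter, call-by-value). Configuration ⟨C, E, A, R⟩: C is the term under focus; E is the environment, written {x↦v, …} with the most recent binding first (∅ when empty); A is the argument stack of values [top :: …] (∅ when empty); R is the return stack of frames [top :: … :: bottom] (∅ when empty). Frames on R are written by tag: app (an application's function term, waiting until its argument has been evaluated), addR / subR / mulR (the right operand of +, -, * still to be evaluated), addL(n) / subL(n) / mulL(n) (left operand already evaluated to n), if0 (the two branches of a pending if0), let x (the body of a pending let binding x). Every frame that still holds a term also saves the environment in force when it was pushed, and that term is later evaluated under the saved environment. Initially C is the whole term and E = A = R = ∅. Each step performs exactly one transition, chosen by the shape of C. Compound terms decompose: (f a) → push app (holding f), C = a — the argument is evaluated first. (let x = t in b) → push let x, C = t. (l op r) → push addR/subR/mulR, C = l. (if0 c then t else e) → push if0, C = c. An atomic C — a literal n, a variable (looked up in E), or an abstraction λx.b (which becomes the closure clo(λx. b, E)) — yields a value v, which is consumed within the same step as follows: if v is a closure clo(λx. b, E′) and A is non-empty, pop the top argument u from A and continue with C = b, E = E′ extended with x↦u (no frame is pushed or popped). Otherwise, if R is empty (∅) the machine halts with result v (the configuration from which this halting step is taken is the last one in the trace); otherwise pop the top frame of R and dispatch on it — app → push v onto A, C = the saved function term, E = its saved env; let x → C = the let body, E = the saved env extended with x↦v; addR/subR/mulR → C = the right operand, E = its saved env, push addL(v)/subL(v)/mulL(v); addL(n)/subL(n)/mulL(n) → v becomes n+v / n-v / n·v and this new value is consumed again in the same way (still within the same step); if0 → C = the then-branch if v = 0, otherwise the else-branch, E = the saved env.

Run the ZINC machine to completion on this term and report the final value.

Answer: 11

Derivation:
t=0: [C=(let y = ((λv. ((λw. w) v)) -4) in (5 + 6)) | E=∅ | A=∅ | R=∅]
t=1: [C=((λv. ((λw. w) v)) -4) | E=∅ | A=∅ | R=[let y]]
t=2: [C=-4 | E=∅ | A=∅ | R=[app :: let y]]
t=3: [C=(λv. ((λw. w) v)) | E=∅ | A=[-4] | R=[let y]]
t=4: [C=((λw. w) v) | E={v↦-4} | A=∅ | R=[let y]]
t=5: [C=v | E={v↦-4} | A=∅ | R=[app :: let y]]
t=6: [C=(λw. w) | E={v↦-4} | A=[-4] | R=[let y]]
t=7: [C=w | E={w↦-4, v↦-4} | A=∅ | R=[let y]]
t=8: [C=(5 + 6) | E={y↦-4} | A=∅ | R=∅]
t=9: [C=5 | E={y↦-4} | A=∅ | R=[addR]]
t=10: [C=6 | E={y↦-4} | A=∅ | R=[addL(5)]]
→ final value 11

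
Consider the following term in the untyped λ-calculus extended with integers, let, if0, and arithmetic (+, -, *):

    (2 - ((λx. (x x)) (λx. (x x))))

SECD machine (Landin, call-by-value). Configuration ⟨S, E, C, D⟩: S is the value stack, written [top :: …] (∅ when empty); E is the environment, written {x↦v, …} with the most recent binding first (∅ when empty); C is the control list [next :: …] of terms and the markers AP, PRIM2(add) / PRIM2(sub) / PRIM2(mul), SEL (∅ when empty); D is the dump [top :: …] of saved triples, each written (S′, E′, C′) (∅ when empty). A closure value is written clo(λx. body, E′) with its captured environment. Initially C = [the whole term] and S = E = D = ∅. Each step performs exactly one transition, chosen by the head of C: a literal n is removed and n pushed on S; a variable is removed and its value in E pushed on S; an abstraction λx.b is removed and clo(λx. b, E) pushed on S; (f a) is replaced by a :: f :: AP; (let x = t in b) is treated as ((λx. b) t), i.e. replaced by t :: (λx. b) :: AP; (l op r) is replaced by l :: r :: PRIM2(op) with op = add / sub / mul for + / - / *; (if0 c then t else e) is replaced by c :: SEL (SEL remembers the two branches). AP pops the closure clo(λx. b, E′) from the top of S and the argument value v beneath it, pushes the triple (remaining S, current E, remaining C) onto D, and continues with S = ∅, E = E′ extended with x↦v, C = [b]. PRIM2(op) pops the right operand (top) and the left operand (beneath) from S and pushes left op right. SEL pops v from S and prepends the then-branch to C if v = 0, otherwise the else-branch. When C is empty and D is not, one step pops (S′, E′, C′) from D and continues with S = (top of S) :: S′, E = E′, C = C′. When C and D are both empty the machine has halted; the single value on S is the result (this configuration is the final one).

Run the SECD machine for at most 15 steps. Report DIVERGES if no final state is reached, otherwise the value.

Answer: DIVERGES (no final state within 15 steps)

Execution trace:
0. [S=∅ | E=∅ | C=[(2 - ((λx. (x x)) (λx. (x x))))] | D=∅]
1. [S=∅ | E=∅ | C=[2 :: ((λx. (x x)) (λx. (x x))) :: PRIM2(sub)] | D=∅]
2. [S=[2] | E=∅ | C=[((λx. (x x)) (λx. (x x))) :: PRIM2(sub)] | D=∅]
3. [S=[2] | E=∅ | C=[(λx. (x x)) :: (λx. (x x)) :: AP :: PRIM2(sub)] | D=∅]
4. [S=[clo(λx. (x x), ∅) :: 2] | E=∅ | C=[(λx. (x x)) :: AP :: PRIM2(sub)] | D=∅]
5. [S=[clo(λx. (x x), ∅) :: clo(λx. (x x), ∅) :: 2] | E=∅ | C=[AP :: PRIM2(sub)] | D=∅]
6. [S=∅ | E={x↦clo(λx. (x x), ∅)} | C=[(x x)] | D=[([2], ∅, [PRIM2(sub)])]]
7. [S=∅ | E={x↦clo(λx. (x x), ∅)} | C=[x :: x :: AP] | D=[([2], ∅, [PRIM2(sub)])]]
8. [S=[clo(λx. (x x), ∅)] | E={x↦clo(λx. (x x), ∅)} | C=[x :: AP] | D=[([2], ∅, [PRIM2(sub)])]]
9. [S=[clo(λx. (x x), ∅) :: clo(λx. (x x), ∅)] | E={x↦clo(λx. (x x), ∅)} | C=[AP] | D=[([2], ∅, [PRIM2(sub)])]]
10. [S=∅ | E={x↦clo(λx. (x x), ∅)} | C=[(x x)] | D=[(∅, {x↦clo(λx. (x x), ∅)}, ∅) :: ([2], ∅, [PRIM2(sub)])]]
11. [S=∅ | E={x↦clo(λx. (x x), ∅)} | C=[x :: x :: AP] | D=[(∅, {x↦clo(λx. (x x), ∅)}, ∅) :: ([2], ∅, [PRIM2(sub)])]]
12. [S=[clo(λx. (x x), ∅)] | E={x↦clo(λx. (x x), ∅)} | C=[x :: AP] | D=[(∅, {x↦clo(λx. (x x), ∅)}, ∅) :: ([2], ∅, [PRIM2(sub)])]]
13. [S=[clo(λx. (x x), ∅) :: clo(λx. (x x), ∅)] | E={x↦clo(λx. (x x), ∅)} | C=[AP] | D=[(∅, {x↦clo(λx. (x x), ∅)}, ∅) :: ([2], ∅, [PRIM2(sub)])]]
14. [S=∅ | E={x↦clo(λx. (x x), ∅)} | C=[(x x)] | D=[(∅, {x↦clo(λx. (x x), ∅)}, ∅) :: (∅, {x↦clo(λx. (x x), ∅)}, ∅) :: ([2], ∅, [PRIM2(sub)])]]
15. [S=∅ | E={x↦clo(λx. (x x), ∅)} | C=[x :: x :: AP] | D=[(∅, {x↦clo(λx. (x x), ∅)}, ∅) :: (∅, {x↦clo(λx. (x x), ∅)}, ∅) :: ([2], ∅, [PRIM2(sub)])]]
→ 15 transitions taken and the configuration is still not final: no result within 15 steps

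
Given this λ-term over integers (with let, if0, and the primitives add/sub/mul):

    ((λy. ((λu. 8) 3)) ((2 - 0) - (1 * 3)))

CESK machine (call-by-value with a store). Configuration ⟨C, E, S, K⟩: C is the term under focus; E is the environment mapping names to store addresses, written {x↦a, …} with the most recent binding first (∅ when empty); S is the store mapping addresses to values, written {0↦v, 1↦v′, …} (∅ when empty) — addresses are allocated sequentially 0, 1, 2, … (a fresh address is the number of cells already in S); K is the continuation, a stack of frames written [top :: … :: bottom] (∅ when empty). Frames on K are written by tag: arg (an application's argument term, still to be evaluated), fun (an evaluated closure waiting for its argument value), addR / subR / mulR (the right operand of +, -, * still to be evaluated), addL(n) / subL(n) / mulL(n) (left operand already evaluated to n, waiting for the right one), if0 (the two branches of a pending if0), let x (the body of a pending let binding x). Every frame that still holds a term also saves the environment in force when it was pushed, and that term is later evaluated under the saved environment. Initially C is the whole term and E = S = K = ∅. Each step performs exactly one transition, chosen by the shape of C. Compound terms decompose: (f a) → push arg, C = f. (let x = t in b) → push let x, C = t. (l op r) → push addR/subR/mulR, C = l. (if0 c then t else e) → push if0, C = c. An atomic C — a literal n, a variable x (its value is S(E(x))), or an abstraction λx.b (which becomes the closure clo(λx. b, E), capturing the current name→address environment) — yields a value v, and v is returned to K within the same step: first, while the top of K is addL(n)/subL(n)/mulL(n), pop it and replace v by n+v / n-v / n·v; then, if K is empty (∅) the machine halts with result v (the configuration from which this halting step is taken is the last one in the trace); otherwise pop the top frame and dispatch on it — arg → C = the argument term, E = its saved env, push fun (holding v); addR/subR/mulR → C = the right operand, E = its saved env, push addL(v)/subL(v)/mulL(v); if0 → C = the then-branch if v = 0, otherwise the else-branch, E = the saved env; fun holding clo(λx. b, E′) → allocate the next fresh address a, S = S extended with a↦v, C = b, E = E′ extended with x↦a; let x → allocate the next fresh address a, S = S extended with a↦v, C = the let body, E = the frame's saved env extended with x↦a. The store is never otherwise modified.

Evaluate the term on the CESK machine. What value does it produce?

0. ⟨C=((λy. ((λu. 8) 3)) ((2 - 0) - (1 * 3))); E=∅; S=∅; K=∅⟩
1. ⟨C=(λy. ((λu. 8) 3)); E=∅; S=∅; K=[arg]⟩
2. ⟨C=((2 - 0) - (1 * 3)); E=∅; S=∅; K=[fun]⟩
3. ⟨C=(2 - 0); E=∅; S=∅; K=[subR :: fun]⟩
4. ⟨C=2; E=∅; S=∅; K=[subR :: subR :: fun]⟩
5. ⟨C=0; E=∅; S=∅; K=[subL(2) :: subR :: fun]⟩
6. ⟨C=(1 * 3); E=∅; S=∅; K=[subL(2) :: fun]⟩
7. ⟨C=1; E=∅; S=∅; K=[mulR :: subL(2) :: fun]⟩
8. ⟨C=3; E=∅; S=∅; K=[mulL(1) :: subL(2) :: fun]⟩
9. ⟨C=((λu. 8) 3); E={y↦0}; S={0↦-1}; K=∅⟩
10. ⟨C=(λu. 8); E={y↦0}; S={0↦-1}; K=[arg]⟩
11. ⟨C=3; E={y↦0}; S={0↦-1}; K=[fun]⟩
12. ⟨C=8; E={u↦1, y↦0}; S={0↦-1, 1↦3}; K=∅⟩
→ final value 8

Answer: 8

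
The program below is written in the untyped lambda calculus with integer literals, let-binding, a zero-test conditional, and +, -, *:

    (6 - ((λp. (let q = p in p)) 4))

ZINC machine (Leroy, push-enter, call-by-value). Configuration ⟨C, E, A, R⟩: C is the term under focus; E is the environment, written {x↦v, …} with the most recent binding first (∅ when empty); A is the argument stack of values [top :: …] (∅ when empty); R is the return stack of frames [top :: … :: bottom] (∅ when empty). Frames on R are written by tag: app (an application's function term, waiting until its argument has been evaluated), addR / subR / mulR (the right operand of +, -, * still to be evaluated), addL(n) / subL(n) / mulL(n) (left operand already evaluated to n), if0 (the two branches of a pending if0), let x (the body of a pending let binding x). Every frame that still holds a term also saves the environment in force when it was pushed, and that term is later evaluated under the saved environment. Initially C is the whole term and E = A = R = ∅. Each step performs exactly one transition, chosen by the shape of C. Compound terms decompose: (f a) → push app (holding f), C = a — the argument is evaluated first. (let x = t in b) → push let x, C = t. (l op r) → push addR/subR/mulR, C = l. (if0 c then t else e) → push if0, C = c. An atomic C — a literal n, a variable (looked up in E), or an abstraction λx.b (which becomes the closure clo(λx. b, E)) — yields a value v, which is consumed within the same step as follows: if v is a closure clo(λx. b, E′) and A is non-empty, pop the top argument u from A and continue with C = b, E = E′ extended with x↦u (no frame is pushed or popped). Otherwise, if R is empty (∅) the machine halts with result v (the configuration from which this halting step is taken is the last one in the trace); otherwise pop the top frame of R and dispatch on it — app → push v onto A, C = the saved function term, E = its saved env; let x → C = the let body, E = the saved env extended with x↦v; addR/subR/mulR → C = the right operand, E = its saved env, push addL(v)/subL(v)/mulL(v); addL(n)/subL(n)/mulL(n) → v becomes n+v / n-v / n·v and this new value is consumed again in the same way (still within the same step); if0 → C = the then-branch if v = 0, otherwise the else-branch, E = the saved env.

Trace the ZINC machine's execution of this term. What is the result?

Answer: 2

Derivation:
t=0: <C=(6 - ((λp. (let q = p in p)) 4)), E=∅, A=∅, R=∅>
t=1: <C=6, E=∅, A=∅, R=[subR]>
t=2: <C=((λp. (let q = p in p)) 4), E=∅, A=∅, R=[subL(6)]>
t=3: <C=4, E=∅, A=∅, R=[app :: subL(6)]>
t=4: <C=(λp. (let q = p in p)), E=∅, A=[4], R=[subL(6)]>
t=5: <C=(let q = p in p), E={p↦4}, A=∅, R=[subL(6)]>
t=6: <C=p, E={p↦4}, A=∅, R=[let q :: subL(6)]>
t=7: <C=p, E={q↦4, p↦4}, A=∅, R=[subL(6)]>
→ final value 2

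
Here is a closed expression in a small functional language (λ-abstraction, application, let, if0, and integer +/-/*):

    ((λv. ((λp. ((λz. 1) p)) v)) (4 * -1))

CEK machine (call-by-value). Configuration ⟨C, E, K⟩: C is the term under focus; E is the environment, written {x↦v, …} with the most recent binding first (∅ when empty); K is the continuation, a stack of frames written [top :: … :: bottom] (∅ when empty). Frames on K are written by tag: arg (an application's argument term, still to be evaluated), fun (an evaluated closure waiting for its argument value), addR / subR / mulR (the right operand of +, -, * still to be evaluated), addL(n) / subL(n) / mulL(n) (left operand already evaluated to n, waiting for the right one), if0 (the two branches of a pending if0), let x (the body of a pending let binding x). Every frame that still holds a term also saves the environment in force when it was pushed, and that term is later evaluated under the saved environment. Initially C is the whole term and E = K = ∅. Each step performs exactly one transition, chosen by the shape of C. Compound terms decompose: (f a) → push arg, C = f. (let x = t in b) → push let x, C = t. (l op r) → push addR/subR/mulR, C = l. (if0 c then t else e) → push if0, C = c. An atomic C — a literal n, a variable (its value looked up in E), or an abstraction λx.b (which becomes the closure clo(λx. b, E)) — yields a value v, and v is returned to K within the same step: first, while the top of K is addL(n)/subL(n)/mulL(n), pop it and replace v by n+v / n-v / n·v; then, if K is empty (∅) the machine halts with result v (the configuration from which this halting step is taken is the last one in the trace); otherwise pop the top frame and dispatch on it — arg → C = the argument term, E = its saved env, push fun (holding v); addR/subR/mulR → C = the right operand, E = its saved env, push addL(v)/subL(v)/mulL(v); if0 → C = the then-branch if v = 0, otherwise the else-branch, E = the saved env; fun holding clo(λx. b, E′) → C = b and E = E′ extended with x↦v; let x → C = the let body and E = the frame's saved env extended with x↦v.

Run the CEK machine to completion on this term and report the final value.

step 0: [C=((λv. ((λp. ((λz. 1) p)) v)) (4 * -1)) | E=∅ | K=∅]
step 1: [C=(λv. ((λp. ((λz. 1) p)) v)) | E=∅ | K=[arg]]
step 2: [C=(4 * -1) | E=∅ | K=[fun]]
step 3: [C=4 | E=∅ | K=[mulR :: fun]]
step 4: [C=-1 | E=∅ | K=[mulL(4) :: fun]]
step 5: [C=((λp. ((λz. 1) p)) v) | E={v↦-4} | K=∅]
step 6: [C=(λp. ((λz. 1) p)) | E={v↦-4} | K=[arg]]
step 7: [C=v | E={v↦-4} | K=[fun]]
step 8: [C=((λz. 1) p) | E={p↦-4, v↦-4} | K=∅]
step 9: [C=(λz. 1) | E={p↦-4, v↦-4} | K=[arg]]
step 10: [C=p | E={p↦-4, v↦-4} | K=[fun]]
step 11: [C=1 | E={z↦-4, p↦-4, v↦-4} | K=∅]
→ final value 1

Answer: 1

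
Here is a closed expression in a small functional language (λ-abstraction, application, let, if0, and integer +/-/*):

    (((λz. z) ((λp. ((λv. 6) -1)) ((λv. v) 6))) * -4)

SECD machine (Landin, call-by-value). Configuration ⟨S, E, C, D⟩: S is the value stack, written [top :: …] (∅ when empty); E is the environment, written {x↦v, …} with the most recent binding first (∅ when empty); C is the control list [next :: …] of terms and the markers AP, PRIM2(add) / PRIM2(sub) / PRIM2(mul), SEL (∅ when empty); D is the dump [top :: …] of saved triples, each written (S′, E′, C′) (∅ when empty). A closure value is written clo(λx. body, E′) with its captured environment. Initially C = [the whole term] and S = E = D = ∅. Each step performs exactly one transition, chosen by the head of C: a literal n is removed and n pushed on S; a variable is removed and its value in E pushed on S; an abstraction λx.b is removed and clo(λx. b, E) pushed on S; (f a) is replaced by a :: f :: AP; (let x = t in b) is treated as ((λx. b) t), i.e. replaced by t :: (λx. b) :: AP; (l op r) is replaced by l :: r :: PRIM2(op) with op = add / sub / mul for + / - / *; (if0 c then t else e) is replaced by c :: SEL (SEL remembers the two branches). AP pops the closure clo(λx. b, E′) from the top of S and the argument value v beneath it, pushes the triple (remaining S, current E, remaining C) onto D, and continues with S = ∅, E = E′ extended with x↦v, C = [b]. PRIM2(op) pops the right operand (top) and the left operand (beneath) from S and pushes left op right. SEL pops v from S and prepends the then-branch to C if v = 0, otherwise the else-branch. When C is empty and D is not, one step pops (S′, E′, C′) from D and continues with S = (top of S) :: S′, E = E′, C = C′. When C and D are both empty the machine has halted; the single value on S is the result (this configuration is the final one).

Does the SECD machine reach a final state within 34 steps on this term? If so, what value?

Answer: -24

Execution trace:
t=0: [S=∅ | E=∅ | C=[(((λz. z) ((λp. ((λv. 6) -1)) ((λv. v) 6))) * -4)] | D=∅]
t=1: [S=∅ | E=∅ | C=[((λz. z) ((λp. ((λv. 6) -1)) ((λv. v) 6))) :: -4 :: PRIM2(mul)] | D=∅]
t=2: [S=∅ | E=∅ | C=[((λp. ((λv. 6) -1)) ((λv. v) 6)) :: (λz. z) :: AP :: -4 :: PRIM2(mul)] | D=∅]
t=3: [S=∅ | E=∅ | C=[((λv. v) 6) :: (λp. ((λv. 6) -1)) :: AP :: (λz. z) :: AP :: -4 :: PRIM2(mul)] | D=∅]
t=4: [S=∅ | E=∅ | C=[6 :: (λv. v) :: AP :: (λp. ((λv. 6) -1)) :: AP :: (λz. z) :: AP :: -4 :: PRIM2(mul)] | D=∅]
t=5: [S=[6] | E=∅ | C=[(λv. v) :: AP :: (λp. ((λv. 6) -1)) :: AP :: (λz. z) :: AP :: -4 :: PRIM2(mul)] | D=∅]
t=6: [S=[clo(λv. v, ∅) :: 6] | E=∅ | C=[AP :: (λp. ((λv. 6) -1)) :: AP :: (λz. z) :: AP :: -4 :: PRIM2(mul)] | D=∅]
t=7: [S=∅ | E={v↦6} | C=[v] | D=[(∅, ∅, [(λp. ((λv. 6) -1)) :: AP :: (λz. z) :: AP :: -4 :: PRIM2(mul)])]]
t=8: [S=[6] | E={v↦6} | C=∅ | D=[(∅, ∅, [(λp. ((λv. 6) -1)) :: AP :: (λz. z) :: AP :: -4 :: PRIM2(mul)])]]
t=9: [S=[6] | E=∅ | C=[(λp. ((λv. 6) -1)) :: AP :: (λz. z) :: AP :: -4 :: PRIM2(mul)] | D=∅]
t=10: [S=[clo(λp. ((λv. 6) -1), ∅) :: 6] | E=∅ | C=[AP :: (λz. z) :: AP :: -4 :: PRIM2(mul)] | D=∅]
t=11: [S=∅ | E={p↦6} | C=[((λv. 6) -1)] | D=[(∅, ∅, [(λz. z) :: AP :: -4 :: PRIM2(mul)])]]
t=12: [S=∅ | E={p↦6} | C=[-1 :: (λv. 6) :: AP] | D=[(∅, ∅, [(λz. z) :: AP :: -4 :: PRIM2(mul)])]]
t=13: [S=[-1] | E={p↦6} | C=[(λv. 6) :: AP] | D=[(∅, ∅, [(λz. z) :: AP :: -4 :: PRIM2(mul)])]]
t=14: [S=[clo(λv. 6, {p↦6}) :: -1] | E={p↦6} | C=[AP] | D=[(∅, ∅, [(λz. z) :: AP :: -4 :: PRIM2(mul)])]]
t=15: [S=∅ | E={v↦-1, p↦6} | C=[6] | D=[(∅, {p↦6}, ∅) :: (∅, ∅, [(λz. z) :: AP :: -4 :: PRIM2(mul)])]]
t=16: [S=[6] | E={v↦-1, p↦6} | C=∅ | D=[(∅, {p↦6}, ∅) :: (∅, ∅, [(λz. z) :: AP :: -4 :: PRIM2(mul)])]]
t=17: [S=[6] | E={p↦6} | C=∅ | D=[(∅, ∅, [(λz. z) :: AP :: -4 :: PRIM2(mul)])]]
t=18: [S=[6] | E=∅ | C=[(λz. z) :: AP :: -4 :: PRIM2(mul)] | D=∅]
t=19: [S=[clo(λz. z, ∅) :: 6] | E=∅ | C=[AP :: -4 :: PRIM2(mul)] | D=∅]
t=20: [S=∅ | E={z↦6} | C=[z] | D=[(∅, ∅, [-4 :: PRIM2(mul)])]]
t=21: [S=[6] | E={z↦6} | C=∅ | D=[(∅, ∅, [-4 :: PRIM2(mul)])]]
t=22: [S=[6] | E=∅ | C=[-4 :: PRIM2(mul)] | D=∅]
t=23: [S=[-4 :: 6] | E=∅ | C=[PRIM2(mul)] | D=∅]
t=24: [S=[-24] | E=∅ | C=∅ | D=∅]
→ final value -24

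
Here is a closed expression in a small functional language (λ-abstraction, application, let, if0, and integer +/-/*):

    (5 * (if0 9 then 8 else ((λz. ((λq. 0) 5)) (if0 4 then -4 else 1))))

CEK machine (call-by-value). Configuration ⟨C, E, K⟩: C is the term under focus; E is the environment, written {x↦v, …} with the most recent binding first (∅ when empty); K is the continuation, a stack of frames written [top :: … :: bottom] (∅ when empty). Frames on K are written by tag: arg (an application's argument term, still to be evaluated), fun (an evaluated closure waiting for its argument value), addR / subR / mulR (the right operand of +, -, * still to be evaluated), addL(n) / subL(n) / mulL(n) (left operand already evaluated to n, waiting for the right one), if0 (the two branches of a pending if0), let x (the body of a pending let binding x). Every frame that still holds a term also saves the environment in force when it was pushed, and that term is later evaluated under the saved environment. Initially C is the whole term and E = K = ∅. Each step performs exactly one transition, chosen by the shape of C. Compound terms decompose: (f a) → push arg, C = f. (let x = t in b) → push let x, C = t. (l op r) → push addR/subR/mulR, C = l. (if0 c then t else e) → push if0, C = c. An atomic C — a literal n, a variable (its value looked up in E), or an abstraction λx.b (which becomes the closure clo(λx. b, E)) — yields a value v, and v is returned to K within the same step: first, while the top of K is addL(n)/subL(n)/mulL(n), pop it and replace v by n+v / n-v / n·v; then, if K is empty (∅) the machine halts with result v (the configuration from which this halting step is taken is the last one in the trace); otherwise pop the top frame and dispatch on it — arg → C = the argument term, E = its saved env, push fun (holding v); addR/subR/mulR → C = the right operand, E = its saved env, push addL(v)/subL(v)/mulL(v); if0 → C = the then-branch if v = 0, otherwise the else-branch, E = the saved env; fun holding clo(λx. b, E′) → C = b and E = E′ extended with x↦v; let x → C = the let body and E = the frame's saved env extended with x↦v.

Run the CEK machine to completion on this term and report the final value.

step 0: <C=(5 * (if0 9 then 8 else ((λz. ((λq. 0) 5)) (if0 4 then -4 else 1)))), E=∅, K=∅>
step 1: <C=5, E=∅, K=[mulR]>
step 2: <C=(if0 9 then 8 else ((λz. ((λq. 0) 5)) (if0 4 then -4 else 1))), E=∅, K=[mulL(5)]>
step 3: <C=9, E=∅, K=[if0 :: mulL(5)]>
step 4: <C=((λz. ((λq. 0) 5)) (if0 4 then -4 else 1)), E=∅, K=[mulL(5)]>
step 5: <C=(λz. ((λq. 0) 5)), E=∅, K=[arg :: mulL(5)]>
step 6: <C=(if0 4 then -4 else 1), E=∅, K=[fun :: mulL(5)]>
step 7: <C=4, E=∅, K=[if0 :: fun :: mulL(5)]>
step 8: <C=1, E=∅, K=[fun :: mulL(5)]>
step 9: <C=((λq. 0) 5), E={z↦1}, K=[mulL(5)]>
step 10: <C=(λq. 0), E={z↦1}, K=[arg :: mulL(5)]>
step 11: <C=5, E={z↦1}, K=[fun :: mulL(5)]>
step 12: <C=0, E={q↦5, z↦1}, K=[mulL(5)]>
→ final value 0

Answer: 0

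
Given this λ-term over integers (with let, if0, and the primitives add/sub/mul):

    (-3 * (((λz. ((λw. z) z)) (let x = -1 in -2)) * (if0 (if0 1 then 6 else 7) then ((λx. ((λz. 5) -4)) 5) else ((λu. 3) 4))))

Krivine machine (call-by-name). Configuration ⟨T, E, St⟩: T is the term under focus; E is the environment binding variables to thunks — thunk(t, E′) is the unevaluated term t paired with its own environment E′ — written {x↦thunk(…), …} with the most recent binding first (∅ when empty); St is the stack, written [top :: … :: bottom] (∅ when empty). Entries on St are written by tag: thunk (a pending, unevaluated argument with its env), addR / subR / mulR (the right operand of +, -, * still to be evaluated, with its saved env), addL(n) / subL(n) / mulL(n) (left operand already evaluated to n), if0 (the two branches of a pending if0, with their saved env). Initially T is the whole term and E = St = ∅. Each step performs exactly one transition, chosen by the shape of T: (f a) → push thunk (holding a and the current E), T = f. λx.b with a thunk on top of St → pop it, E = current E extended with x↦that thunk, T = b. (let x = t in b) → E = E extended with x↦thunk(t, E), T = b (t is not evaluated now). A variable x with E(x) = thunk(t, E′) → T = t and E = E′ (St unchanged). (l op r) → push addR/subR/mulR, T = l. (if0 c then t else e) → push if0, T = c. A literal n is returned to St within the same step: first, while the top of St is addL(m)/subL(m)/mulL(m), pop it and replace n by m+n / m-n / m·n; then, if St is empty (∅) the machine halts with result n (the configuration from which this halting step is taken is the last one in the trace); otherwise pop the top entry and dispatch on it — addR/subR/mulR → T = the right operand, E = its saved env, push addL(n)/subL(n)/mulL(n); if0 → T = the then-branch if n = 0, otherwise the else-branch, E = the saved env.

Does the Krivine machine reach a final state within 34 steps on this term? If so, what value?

Answer: 18

Execution trace:
[0] <T=(-3 * (((λz. ((λw. z) z)) (let x = -1 in -2)) * (if0 (if0 1 then 6 else 7) then ((λx. ((λz. 5) -4)) 5) else ((λu. 3) 4)))), E=∅, St=∅>
[1] <T=-3, E=∅, St=[mulR]>
[2] <T=(((λz. ((λw. z) z)) (let x = -1 in -2)) * (if0 (if0 1 then 6 else 7) then ((λx. ((λz. 5) -4)) 5) else ((λu. 3) 4))), E=∅, St=[mulL(-3)]>
[3] <T=((λz. ((λw. z) z)) (let x = -1 in -2)), E=∅, St=[mulR :: mulL(-3)]>
[4] <T=(λz. ((λw. z) z)), E=∅, St=[thunk :: mulR :: mulL(-3)]>
[5] <T=((λw. z) z), E={z↦thunk((let x = -1 in -2), ∅)}, St=[mulR :: mulL(-3)]>
[6] <T=(λw. z), E={z↦thunk((let x = -1 in -2), ∅)}, St=[thunk :: mulR :: mulL(-3)]>
[7] <T=z, E={w↦thunk(z, {z↦thunk((let x = -1 in -2), ∅)}), z↦thunk((let x = -1 in -2), ∅)}, St=[mulR :: mulL(-3)]>
[8] <T=(let x = -1 in -2), E=∅, St=[mulR :: mulL(-3)]>
[9] <T=-2, E={x↦thunk(-1, ∅)}, St=[mulR :: mulL(-3)]>
[10] <T=(if0 (if0 1 then 6 else 7) then ((λx. ((λz. 5) -4)) 5) else ((λu. 3) 4)), E=∅, St=[mulL(-2) :: mulL(-3)]>
[11] <T=(if0 1 then 6 else 7), E=∅, St=[if0 :: mulL(-2) :: mulL(-3)]>
[12] <T=1, E=∅, St=[if0 :: if0 :: mulL(-2) :: mulL(-3)]>
[13] <T=7, E=∅, St=[if0 :: mulL(-2) :: mulL(-3)]>
[14] <T=((λu. 3) 4), E=∅, St=[mulL(-2) :: mulL(-3)]>
[15] <T=(λu. 3), E=∅, St=[thunk :: mulL(-2) :: mulL(-3)]>
[16] <T=3, E={u↦thunk(4, ∅)}, St=[mulL(-2) :: mulL(-3)]>
→ final value 18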